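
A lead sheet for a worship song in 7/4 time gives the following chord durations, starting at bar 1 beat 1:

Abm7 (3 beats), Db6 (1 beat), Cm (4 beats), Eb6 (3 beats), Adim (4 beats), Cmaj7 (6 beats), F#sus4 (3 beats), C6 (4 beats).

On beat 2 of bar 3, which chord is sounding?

Cmaj7

Beat 2 of bar 3 is beat (3−1)×7 + 2 = 16 overall.
Running totals: Abm7 ends at 3, Db6 ends at 4, Cm ends at 8, Eb6 ends at 11, Adim ends at 15, Cmaj7 ends at 21.
Beat 16 falls within Cmaj7.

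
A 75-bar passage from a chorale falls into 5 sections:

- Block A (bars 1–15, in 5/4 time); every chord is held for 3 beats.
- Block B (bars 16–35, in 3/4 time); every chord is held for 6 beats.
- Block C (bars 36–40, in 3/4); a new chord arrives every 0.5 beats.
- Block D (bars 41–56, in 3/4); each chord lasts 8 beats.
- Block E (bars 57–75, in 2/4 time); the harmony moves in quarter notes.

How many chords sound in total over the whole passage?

A: 15 bars × 5 beats = 75 beats; 3 beats/chord → 25 chords.
B: 20 bars × 3 beats = 60 beats; 6 beats/chord → 10 chords.
C: 5 bars × 3 beats = 15 beats; 0.5 beats/chord → 30 chords.
D: 16 bars × 3 beats = 48 beats; 8 beats/chord → 6 chords.
E: 19 bars × 2 beats = 38 beats; 1 beat/chord → 38 chords.
Total: 25 + 10 + 30 + 6 + 38 = 109.

109 chords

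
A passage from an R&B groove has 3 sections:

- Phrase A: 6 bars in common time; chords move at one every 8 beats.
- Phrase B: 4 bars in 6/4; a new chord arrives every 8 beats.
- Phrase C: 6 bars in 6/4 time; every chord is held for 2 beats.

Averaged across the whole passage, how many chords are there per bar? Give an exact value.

A: 6 × 4 = 24 beats ÷ 8 = 3 chords.
B: 4 × 6 = 24 beats ÷ 8 = 3 chords.
C: 6 × 6 = 36 beats ÷ 2 = 18 chords.
Overall: 24 chords over 16 bars → 24/16 = 1.5 chords per bar.

1.5 chords per bar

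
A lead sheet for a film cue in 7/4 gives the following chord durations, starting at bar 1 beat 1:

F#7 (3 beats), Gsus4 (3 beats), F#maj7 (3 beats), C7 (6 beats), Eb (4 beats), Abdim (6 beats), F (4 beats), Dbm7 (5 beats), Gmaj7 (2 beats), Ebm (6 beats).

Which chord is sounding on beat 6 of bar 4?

F

Beat 6 of bar 4 is beat (4−1)×7 + 6 = 27 overall.
Running totals: F#7 ends at 3, Gsus4 ends at 6, F#maj7 ends at 9, C7 ends at 15, Eb ends at 19, Abdim ends at 25, F ends at 29.
Beat 27 falls within F.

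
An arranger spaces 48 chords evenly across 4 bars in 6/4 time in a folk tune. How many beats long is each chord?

0.5 beats

4 bars × 6 beats/bar = 24 beats total.
24 beats ÷ 48 chords = 0.5 beats per chord.
(That is an eighth note.)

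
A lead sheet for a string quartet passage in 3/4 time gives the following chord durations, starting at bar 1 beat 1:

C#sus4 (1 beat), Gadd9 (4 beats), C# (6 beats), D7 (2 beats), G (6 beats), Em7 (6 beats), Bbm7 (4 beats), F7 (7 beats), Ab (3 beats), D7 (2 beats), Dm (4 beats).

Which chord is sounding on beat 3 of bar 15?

Beat 3 of bar 15 is beat (15−1)×3 + 3 = 45 overall.
Running totals: C#sus4 ends at 1, Gadd9 ends at 5, C# ends at 11, D7 ends at 13, G ends at 19, Em7 ends at 25, Bbm7 ends at 29, F7 ends at 36, Ab ends at 39, D7 ends at 41, Dm ends at 45.
Beat 45 falls within Dm.

Dm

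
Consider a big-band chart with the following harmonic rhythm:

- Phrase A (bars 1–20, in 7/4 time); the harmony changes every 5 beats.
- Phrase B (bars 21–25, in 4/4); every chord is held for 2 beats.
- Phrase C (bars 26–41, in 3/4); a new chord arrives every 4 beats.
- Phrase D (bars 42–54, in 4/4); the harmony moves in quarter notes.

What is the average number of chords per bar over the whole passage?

17/9 chords per bar

A: 20 bars of 7 beats is 140 beats; at 5 beats each that's 28 chords.
B: 5 bars of 4 beats is 20 beats; at 2 beats each that's 10 chords.
C: 16 bars of 3 beats is 48 beats; at 4 beats each that's 12 chords.
D: 13 bars of 4 beats is 52 beats; at 1 beat each that's 52 chords.
Overall: 102 chords over 54 bars → 102/54 = 17/9 chords per bar.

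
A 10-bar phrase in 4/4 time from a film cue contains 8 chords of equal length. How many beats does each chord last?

10 bars × 4 beats/bar = 40 beats total.
40 beats ÷ 8 chords = 5 beats per chord.

5 beats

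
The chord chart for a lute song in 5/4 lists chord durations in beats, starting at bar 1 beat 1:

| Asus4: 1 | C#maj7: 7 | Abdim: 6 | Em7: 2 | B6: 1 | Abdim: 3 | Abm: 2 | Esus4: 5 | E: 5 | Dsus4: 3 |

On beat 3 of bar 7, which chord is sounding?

Dsus4

Beat 3 of bar 7 is beat (7−1)×5 + 3 = 33 overall.
Running totals: Asus4 ends at 1, C#maj7 ends at 8, Abdim ends at 14, Em7 ends at 16, B6 ends at 17, Abdim ends at 20, Abm ends at 22, Esus4 ends at 27, E ends at 32, Dsus4 ends at 35.
Beat 33 falls within Dsus4.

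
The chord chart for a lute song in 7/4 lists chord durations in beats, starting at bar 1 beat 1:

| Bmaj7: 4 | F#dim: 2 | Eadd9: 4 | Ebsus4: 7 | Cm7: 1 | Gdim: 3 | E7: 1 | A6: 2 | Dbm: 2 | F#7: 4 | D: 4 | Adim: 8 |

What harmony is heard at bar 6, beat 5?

Beat 5 of bar 6 is beat (6−1)×7 + 5 = 40 overall.
Running totals: Bmaj7 ends at 4, F#dim ends at 6, Eadd9 ends at 10, Ebsus4 ends at 17, Cm7 ends at 18, Gdim ends at 21, E7 ends at 22, A6 ends at 24, Dbm ends at 26, F#7 ends at 30, D ends at 34, Adim ends at 42.
Beat 40 falls within Adim.

Adim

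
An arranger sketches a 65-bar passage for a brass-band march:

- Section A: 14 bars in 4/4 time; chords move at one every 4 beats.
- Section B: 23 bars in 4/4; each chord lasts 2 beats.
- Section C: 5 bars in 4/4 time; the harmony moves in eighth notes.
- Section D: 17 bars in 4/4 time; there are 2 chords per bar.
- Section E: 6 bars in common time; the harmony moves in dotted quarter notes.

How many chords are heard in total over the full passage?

150 chords

A has 56 beats and chords last 4 each, so 14 chords.
B has 92 beats and chords last 2 each, so 46 chords.
C has 20 beats and chords last 0.5 each, so 40 chords.
D has 68 beats and chords last 2 each, so 34 chords.
E has 24 beats and chords last 1.5 each, so 16 chords.
Total: 14 + 46 + 40 + 34 + 16 = 150.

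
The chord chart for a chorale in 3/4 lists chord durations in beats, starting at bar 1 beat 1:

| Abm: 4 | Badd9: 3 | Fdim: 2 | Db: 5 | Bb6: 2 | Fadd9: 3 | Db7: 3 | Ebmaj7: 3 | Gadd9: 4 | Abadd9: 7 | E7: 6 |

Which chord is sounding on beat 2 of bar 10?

Gadd9

Beat 2 of bar 10 is beat (10−1)×3 + 2 = 29 overall.
Running totals: Abm ends at 4, Badd9 ends at 7, Fdim ends at 9, Db ends at 14, Bb6 ends at 16, Fadd9 ends at 19, Db7 ends at 22, Ebmaj7 ends at 25, Gadd9 ends at 29.
Beat 29 falls within Gadd9.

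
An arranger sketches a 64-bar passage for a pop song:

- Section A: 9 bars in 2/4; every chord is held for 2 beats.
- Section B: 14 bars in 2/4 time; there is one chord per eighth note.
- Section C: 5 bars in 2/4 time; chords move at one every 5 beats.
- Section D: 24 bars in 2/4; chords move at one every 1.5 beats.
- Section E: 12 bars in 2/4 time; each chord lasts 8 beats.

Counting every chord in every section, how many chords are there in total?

A: 9·2 = 18 beats, 18/2 = 9 chords.
B: 14·2 = 28 beats, 28/0.5 = 56 chords.
C: 5·2 = 10 beats, 10/5 = 2 chords.
D: 24·2 = 48 beats, 48/1.5 = 32 chords.
E: 12·2 = 24 beats, 24/8 = 3 chords.
Total: 9 + 56 + 2 + 32 + 3 = 102.

102 chords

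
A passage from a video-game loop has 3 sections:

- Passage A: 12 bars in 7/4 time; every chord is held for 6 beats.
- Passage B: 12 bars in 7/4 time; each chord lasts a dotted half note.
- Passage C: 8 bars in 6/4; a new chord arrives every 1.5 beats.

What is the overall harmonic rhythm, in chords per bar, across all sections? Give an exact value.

A: 12 bars of 7 beats is 84 beats; at 6 beats each that's 14 chords.
B: 12 bars of 7 beats is 84 beats; at 3 beats each that's 28 chords.
C: 8 bars of 6 beats is 48 beats; at 1.5 beats each that's 32 chords.
Overall: 74 chords over 32 bars → 74/32 = 37/16 chords per bar.

37/16 chords per bar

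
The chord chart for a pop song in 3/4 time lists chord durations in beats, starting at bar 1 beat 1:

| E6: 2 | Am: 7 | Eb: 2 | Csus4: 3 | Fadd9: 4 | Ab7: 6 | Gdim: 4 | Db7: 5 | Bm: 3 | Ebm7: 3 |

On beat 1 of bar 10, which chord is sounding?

Gdim

Beat 1 of bar 10 is beat (10−1)×3 + 1 = 28 overall.
Running totals: E6 ends at 2, Am ends at 9, Eb ends at 11, Csus4 ends at 14, Fadd9 ends at 18, Ab7 ends at 24, Gdim ends at 28.
Beat 28 falls within Gdim.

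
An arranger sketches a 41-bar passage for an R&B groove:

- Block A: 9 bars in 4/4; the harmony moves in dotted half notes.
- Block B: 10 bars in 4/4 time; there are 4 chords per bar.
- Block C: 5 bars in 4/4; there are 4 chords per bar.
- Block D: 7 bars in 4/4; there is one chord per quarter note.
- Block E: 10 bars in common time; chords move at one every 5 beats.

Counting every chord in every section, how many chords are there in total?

108 chords

A has 36 beats and chords last 3 each, so 12 chords.
B has 40 beats and chords last 1 each, so 40 chords.
C has 20 beats and chords last 1 each, so 20 chords.
D has 28 beats and chords last 1 each, so 28 chords.
E has 40 beats and chords last 5 each, so 8 chords.
Total: 12 + 40 + 20 + 28 + 8 = 108.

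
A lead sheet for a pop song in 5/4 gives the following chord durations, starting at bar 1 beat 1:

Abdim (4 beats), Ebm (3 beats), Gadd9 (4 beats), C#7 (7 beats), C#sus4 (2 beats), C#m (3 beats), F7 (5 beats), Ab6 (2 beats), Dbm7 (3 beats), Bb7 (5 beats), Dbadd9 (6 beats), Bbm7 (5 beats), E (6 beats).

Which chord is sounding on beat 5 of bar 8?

Dbadd9

Beat 5 of bar 8 is beat (8−1)×5 + 5 = 40 overall.
Running totals: Abdim ends at 4, Ebm ends at 7, Gadd9 ends at 11, C#7 ends at 18, C#sus4 ends at 20, C#m ends at 23, F7 ends at 28, Ab6 ends at 30, Dbm7 ends at 33, Bb7 ends at 38, Dbadd9 ends at 44.
Beat 40 falls within Dbadd9.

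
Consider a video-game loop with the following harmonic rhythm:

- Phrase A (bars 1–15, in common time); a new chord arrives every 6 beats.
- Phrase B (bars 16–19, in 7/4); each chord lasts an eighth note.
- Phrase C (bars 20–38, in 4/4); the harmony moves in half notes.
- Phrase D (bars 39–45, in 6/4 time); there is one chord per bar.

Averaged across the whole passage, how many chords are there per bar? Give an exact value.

A: 15 × 4 = 60 beats ÷ 6 = 10 chords.
B: 4 × 7 = 28 beats ÷ 0.5 = 56 chords.
C: 19 × 4 = 76 beats ÷ 2 = 38 chords.
D: 7 × 6 = 42 beats ÷ 6 = 7 chords.
Overall: 111 chords over 45 bars → 111/45 = 37/15 chords per bar.

37/15 chords per bar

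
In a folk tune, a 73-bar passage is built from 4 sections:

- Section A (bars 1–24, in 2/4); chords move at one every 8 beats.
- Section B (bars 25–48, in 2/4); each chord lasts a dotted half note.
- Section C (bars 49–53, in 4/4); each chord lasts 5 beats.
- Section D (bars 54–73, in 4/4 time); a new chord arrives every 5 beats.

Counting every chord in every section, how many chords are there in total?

A: 24 bars × 2 beats = 48 beats; 8 beats/chord → 6 chords.
B: 24 bars × 2 beats = 48 beats; 3 beats/chord → 16 chords.
C: 5 bars × 4 beats = 20 beats; 5 beats/chord → 4 chords.
D: 20 bars × 4 beats = 80 beats; 5 beats/chord → 16 chords.
Total: 6 + 16 + 4 + 16 = 42.

42 chords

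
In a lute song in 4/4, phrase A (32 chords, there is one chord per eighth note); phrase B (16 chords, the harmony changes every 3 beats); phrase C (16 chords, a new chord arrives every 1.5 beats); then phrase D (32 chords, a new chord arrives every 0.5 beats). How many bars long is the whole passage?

A: 32 × 0.5 = 16 beats = 4 bars.
B: 16 × 3 = 48 beats = 12 bars.
C: 16 × 1.5 = 24 beats = 6 bars.
D: 32 × 0.5 = 16 beats = 4 bars.
Total: 4 + 12 + 6 + 4 = 26 bars.

26 bars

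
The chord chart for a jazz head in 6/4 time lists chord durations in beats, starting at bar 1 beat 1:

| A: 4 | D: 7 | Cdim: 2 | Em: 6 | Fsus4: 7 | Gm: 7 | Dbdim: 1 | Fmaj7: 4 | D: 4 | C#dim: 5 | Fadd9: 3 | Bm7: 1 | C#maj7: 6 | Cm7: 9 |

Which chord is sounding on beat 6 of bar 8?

Fadd9

Beat 6 of bar 8 is beat (8−1)×6 + 6 = 48 overall.
Running totals: A ends at 4, D ends at 11, Cdim ends at 13, Em ends at 19, Fsus4 ends at 26, Gm ends at 33, Dbdim ends at 34, Fmaj7 ends at 38, D ends at 42, C#dim ends at 47, Fadd9 ends at 50.
Beat 48 falls within Fadd9.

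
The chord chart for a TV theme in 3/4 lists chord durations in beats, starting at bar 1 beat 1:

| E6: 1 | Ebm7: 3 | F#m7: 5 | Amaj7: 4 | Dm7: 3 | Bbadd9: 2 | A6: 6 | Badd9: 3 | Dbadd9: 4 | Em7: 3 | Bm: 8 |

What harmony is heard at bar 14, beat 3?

Beat 3 of bar 14 is beat (14−1)×3 + 3 = 42 overall.
Running totals: E6 ends at 1, Ebm7 ends at 4, F#m7 ends at 9, Amaj7 ends at 13, Dm7 ends at 16, Bbadd9 ends at 18, A6 ends at 24, Badd9 ends at 27, Dbadd9 ends at 31, Em7 ends at 34, Bm ends at 42.
Beat 42 falls within Bm.

Bm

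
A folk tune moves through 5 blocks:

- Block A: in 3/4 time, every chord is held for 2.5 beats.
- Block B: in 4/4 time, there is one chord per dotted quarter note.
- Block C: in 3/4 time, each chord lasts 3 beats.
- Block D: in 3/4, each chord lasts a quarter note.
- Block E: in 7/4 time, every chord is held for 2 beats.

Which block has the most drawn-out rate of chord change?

A: 3/2.5 = 1.2 chords/bar.
B: 4/1.5 = 8/3 chords/bar.
C: 3/3 = 1 chord/bar.
D: 3/1 = 3 chords/bar.
E: 7/2 = 3.5 chords/bar.
Slowest is C at 1 chords/bar.

Block C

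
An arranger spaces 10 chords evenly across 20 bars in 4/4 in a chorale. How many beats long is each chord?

20 bars × 4 beats/bar = 80 beats total.
80 beats ÷ 10 chords = 8 beats per chord.

8 beats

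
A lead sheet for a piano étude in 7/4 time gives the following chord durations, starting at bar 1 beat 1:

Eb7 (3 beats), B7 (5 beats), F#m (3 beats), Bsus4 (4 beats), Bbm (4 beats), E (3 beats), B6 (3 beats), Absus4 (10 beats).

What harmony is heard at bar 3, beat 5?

Beat 5 of bar 3 is beat (3−1)×7 + 5 = 19 overall.
Running totals: Eb7 ends at 3, B7 ends at 8, F#m ends at 11, Bsus4 ends at 15, Bbm ends at 19.
Beat 19 falls within Bbm.

Bbm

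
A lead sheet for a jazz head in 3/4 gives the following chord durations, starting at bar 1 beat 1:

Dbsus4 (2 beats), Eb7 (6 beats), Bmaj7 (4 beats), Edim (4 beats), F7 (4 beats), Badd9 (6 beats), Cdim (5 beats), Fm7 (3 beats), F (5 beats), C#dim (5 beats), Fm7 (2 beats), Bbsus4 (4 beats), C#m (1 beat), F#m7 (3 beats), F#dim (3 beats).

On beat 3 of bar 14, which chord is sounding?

Beat 3 of bar 14 is beat (14−1)×3 + 3 = 42 overall.
Running totals: Dbsus4 ends at 2, Eb7 ends at 8, Bmaj7 ends at 12, Edim ends at 16, F7 ends at 20, Badd9 ends at 26, Cdim ends at 31, Fm7 ends at 34, F ends at 39, C#dim ends at 44.
Beat 42 falls within C#dim.

C#dim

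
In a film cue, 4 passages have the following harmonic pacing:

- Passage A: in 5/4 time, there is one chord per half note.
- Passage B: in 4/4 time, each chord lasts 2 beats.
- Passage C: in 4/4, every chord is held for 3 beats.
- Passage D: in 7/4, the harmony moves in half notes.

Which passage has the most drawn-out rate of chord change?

Passage C

A: 5 beats/bar ÷ 2 beats/chord = 2.5 chords/bar.
B: 4 beats/bar ÷ 2 beats/chord = 2 chords/bar.
C: 4 beats/bar ÷ 3 beats/chord = 4/3 chords/bar.
D: 7 beats/bar ÷ 2 beats/chord = 3.5 chords/bar.
Slowest is C at 4/3 chords/bar.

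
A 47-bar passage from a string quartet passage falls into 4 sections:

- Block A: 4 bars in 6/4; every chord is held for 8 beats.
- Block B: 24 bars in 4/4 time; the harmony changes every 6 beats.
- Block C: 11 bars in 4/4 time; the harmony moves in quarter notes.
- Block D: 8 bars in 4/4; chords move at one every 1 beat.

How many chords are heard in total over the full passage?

A: 4·6 = 24 beats, 24/8 = 3 chords.
B: 24·4 = 96 beats, 96/6 = 16 chords.
C: 11·4 = 44 beats, 44/1 = 44 chords.
D: 8·4 = 32 beats, 32/1 = 32 chords.
Total: 3 + 16 + 44 + 32 = 95.

95 chords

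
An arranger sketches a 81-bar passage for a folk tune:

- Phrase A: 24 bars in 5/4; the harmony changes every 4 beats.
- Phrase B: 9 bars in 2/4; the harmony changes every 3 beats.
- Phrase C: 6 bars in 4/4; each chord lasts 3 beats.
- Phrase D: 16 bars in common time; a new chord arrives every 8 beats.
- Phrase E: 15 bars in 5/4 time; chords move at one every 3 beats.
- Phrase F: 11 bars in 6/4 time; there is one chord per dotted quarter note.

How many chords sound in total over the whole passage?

121 chords

A: 24·5 = 120 beats, 120/4 = 30 chords.
B: 9·2 = 18 beats, 18/3 = 6 chords.
C: 6·4 = 24 beats, 24/3 = 8 chords.
D: 16·4 = 64 beats, 64/8 = 8 chords.
E: 15·5 = 75 beats, 75/3 = 25 chords.
F: 11·6 = 66 beats, 66/1.5 = 44 chords.
Total: 30 + 6 + 8 + 8 + 25 + 44 = 121.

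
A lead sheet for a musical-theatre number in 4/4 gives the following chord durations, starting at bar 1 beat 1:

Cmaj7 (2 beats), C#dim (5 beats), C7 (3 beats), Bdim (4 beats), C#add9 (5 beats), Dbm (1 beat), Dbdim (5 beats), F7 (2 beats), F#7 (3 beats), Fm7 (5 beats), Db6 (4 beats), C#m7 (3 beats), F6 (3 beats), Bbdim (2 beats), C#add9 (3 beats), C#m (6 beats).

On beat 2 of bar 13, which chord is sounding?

Beat 2 of bar 13 is beat (13−1)×4 + 2 = 50 overall.
Running totals: Cmaj7 ends at 2, C#dim ends at 7, C7 ends at 10, Bdim ends at 14, C#add9 ends at 19, Dbm ends at 20, Dbdim ends at 25, F7 ends at 27, F#7 ends at 30, Fm7 ends at 35, Db6 ends at 39, C#m7 ends at 42, F6 ends at 45, Bbdim ends at 47, C#add9 ends at 50.
Beat 50 falls within C#add9.

C#add9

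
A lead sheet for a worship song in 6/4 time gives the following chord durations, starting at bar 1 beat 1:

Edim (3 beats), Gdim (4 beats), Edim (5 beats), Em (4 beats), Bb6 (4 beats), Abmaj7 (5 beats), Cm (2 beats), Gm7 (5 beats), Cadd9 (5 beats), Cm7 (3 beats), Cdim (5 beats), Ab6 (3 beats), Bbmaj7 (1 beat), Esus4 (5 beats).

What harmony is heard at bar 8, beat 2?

Beat 2 of bar 8 is beat (8−1)×6 + 2 = 44 overall.
Running totals: Edim ends at 3, Gdim ends at 7, Edim ends at 12, Em ends at 16, Bb6 ends at 20, Abmaj7 ends at 25, Cm ends at 27, Gm7 ends at 32, Cadd9 ends at 37, Cm7 ends at 40, Cdim ends at 45.
Beat 44 falls within Cdim.

Cdim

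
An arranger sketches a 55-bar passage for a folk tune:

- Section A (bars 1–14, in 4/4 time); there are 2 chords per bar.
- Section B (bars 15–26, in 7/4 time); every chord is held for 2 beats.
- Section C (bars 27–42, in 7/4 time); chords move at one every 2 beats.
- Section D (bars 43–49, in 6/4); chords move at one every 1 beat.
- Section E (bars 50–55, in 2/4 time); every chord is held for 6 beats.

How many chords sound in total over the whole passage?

A: 14 bars × 4 beats = 56 beats; 2 beats/chord → 28 chords.
B: 12 bars × 7 beats = 84 beats; 2 beats/chord → 42 chords.
C: 16 bars × 7 beats = 112 beats; 2 beats/chord → 56 chords.
D: 7 bars × 6 beats = 42 beats; 1 beat/chord → 42 chords.
E: 6 bars × 2 beats = 12 beats; 6 beats/chord → 2 chords.
Total: 28 + 42 + 56 + 42 + 2 = 170.

170 chords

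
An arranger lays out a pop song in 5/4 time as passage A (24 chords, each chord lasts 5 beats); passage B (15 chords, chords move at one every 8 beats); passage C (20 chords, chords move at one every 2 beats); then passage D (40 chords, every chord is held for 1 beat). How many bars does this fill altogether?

64 bars

A: 24 × 5 = 120 beats = 24 bars.
B: 15 × 8 = 120 beats = 24 bars.
C: 20 × 2 = 40 beats = 8 bars.
D: 40 × 1 = 40 beats = 8 bars.
Total: 24 + 24 + 8 + 8 = 64 bars.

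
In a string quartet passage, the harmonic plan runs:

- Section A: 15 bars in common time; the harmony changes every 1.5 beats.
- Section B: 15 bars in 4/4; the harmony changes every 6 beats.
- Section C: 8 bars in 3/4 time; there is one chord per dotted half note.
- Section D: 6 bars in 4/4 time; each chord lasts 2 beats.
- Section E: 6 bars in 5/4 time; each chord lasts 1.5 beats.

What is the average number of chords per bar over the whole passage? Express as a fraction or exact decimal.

1.8 chords per bar

A: 15 bars of 4 beats is 60 beats; at 1.5 beats each that's 40 chords.
B: 15 bars of 4 beats is 60 beats; at 6 beats each that's 10 chords.
C: 8 bars of 3 beats is 24 beats; at 3 beats each that's 8 chords.
D: 6 bars of 4 beats is 24 beats; at 2 beats each that's 12 chords.
E: 6 bars of 5 beats is 30 beats; at 1.5 beats each that's 20 chords.
Overall: 90 chords over 50 bars → 90/50 = 1.8 chords per bar.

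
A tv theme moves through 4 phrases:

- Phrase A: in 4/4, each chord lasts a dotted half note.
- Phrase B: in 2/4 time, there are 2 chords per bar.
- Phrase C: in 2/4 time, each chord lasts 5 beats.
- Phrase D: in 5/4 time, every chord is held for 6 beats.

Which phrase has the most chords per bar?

Phrase B

A: 4/3 = 4/3 chords/bar.
B: 2/1 = 2 chords/bar.
C: 2/5 = 0.4 chords/bar.
D: 5/6 = 5/6 chords/bar.
Fastest is B at 2 chords/bar.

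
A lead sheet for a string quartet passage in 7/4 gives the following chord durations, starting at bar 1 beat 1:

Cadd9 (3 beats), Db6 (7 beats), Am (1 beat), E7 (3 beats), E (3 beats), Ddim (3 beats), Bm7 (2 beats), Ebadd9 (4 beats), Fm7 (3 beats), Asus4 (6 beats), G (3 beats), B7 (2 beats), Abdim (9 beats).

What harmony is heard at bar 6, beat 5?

B7

Beat 5 of bar 6 is beat (6−1)×7 + 5 = 40 overall.
Running totals: Cadd9 ends at 3, Db6 ends at 10, Am ends at 11, E7 ends at 14, E ends at 17, Ddim ends at 20, Bm7 ends at 22, Ebadd9 ends at 26, Fm7 ends at 29, Asus4 ends at 35, G ends at 38, B7 ends at 40.
Beat 40 falls within B7.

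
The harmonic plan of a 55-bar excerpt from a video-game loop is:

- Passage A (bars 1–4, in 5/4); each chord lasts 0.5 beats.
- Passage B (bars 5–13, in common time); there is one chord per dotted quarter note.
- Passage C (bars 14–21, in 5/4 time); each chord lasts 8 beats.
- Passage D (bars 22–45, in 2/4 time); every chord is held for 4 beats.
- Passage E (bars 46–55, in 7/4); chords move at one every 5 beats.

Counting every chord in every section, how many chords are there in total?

A: 4 bars × 5 beats = 20 beats; 0.5 beats/chord → 40 chords.
B: 9 bars × 4 beats = 36 beats; 1.5 beats/chord → 24 chords.
C: 8 bars × 5 beats = 40 beats; 8 beats/chord → 5 chords.
D: 24 bars × 2 beats = 48 beats; 4 beats/chord → 12 chords.
E: 10 bars × 7 beats = 70 beats; 5 beats/chord → 14 chords.
Total: 40 + 24 + 5 + 12 + 14 = 95.

95 chords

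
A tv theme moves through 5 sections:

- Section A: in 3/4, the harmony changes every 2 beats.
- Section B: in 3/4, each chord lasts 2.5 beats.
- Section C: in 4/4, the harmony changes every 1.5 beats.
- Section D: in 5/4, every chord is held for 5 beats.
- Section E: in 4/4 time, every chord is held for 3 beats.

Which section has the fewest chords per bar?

A: each chord is 2 beats in 3/4, so 1.5 per bar.
B: each chord is 2.5 beats in 3/4, so 1.2 per bar.
C: each chord is 1.5 beats in 4/4, so 8/3 per bar.
D: each chord is 5 beats in 5/4, so 1 per bar.
E: each chord is 3 beats in 4/4, so 4/3 per bar.
Slowest is D at 1 chords/bar.

Section D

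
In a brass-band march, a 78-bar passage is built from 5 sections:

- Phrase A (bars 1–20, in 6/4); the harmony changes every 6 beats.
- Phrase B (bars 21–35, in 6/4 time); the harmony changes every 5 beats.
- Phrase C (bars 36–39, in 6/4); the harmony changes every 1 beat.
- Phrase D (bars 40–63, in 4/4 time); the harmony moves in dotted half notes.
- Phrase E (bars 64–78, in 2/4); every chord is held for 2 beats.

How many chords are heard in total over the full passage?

A has 120 beats and chords last 6 each, so 20 chords.
B has 90 beats and chords last 5 each, so 18 chords.
C has 24 beats and chords last 1 each, so 24 chords.
D has 96 beats and chords last 3 each, so 32 chords.
E has 30 beats and chords last 2 each, so 15 chords.
Total: 20 + 18 + 24 + 32 + 15 = 109.

109 chords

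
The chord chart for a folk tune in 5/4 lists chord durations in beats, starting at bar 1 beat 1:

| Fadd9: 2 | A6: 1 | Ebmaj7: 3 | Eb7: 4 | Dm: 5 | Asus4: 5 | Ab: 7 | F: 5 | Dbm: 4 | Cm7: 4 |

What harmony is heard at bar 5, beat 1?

Ab

Beat 1 of bar 5 is beat (5−1)×5 + 1 = 21 overall.
Running totals: Fadd9 ends at 2, A6 ends at 3, Ebmaj7 ends at 6, Eb7 ends at 10, Dm ends at 15, Asus4 ends at 20, Ab ends at 27.
Beat 21 falls within Ab.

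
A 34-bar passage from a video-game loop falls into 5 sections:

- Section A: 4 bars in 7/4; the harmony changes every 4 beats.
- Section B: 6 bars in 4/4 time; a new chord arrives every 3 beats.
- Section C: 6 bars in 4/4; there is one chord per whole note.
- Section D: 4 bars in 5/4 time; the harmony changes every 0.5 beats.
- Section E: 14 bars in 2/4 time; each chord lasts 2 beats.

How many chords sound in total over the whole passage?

A has 28 beats and chords last 4 each, so 7 chords.
B has 24 beats and chords last 3 each, so 8 chords.
C has 24 beats and chords last 4 each, so 6 chords.
D has 20 beats and chords last 0.5 each, so 40 chords.
E has 28 beats and chords last 2 each, so 14 chords.
Total: 7 + 8 + 6 + 40 + 14 = 75.

75 chords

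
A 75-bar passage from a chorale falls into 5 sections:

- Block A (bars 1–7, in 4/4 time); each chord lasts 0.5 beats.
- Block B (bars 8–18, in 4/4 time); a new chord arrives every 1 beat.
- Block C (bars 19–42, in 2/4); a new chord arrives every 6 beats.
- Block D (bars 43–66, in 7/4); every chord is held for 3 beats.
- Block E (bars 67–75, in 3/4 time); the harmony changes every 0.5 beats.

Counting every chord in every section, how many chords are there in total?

218 chords

A has 28 beats and chords last 0.5 each, so 56 chords.
B has 44 beats and chords last 1 each, so 44 chords.
C has 48 beats and chords last 6 each, so 8 chords.
D has 168 beats and chords last 3 each, so 56 chords.
E has 27 beats and chords last 0.5 each, so 54 chords.
Total: 56 + 44 + 8 + 56 + 54 = 218.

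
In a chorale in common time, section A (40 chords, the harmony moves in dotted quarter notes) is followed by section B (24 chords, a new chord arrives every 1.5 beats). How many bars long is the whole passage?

24 bars

A: 40 × 1.5 = 60 beats = 15 bars.
B: 24 × 1.5 = 36 beats = 9 bars.
Total: 15 + 9 = 24 bars.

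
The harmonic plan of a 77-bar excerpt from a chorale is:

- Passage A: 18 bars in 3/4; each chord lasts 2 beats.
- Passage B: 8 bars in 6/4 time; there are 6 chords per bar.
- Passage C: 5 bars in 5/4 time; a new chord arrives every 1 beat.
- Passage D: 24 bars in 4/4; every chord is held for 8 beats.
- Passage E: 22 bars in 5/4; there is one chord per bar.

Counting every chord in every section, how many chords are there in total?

134 chords

A: 18·3 = 54 beats, 54/2 = 27 chords.
B: 8·6 = 48 beats, 48/1 = 48 chords.
C: 5·5 = 25 beats, 25/1 = 25 chords.
D: 24·4 = 96 beats, 96/8 = 12 chords.
E: 22·5 = 110 beats, 110/5 = 22 chords.
Total: 27 + 48 + 25 + 12 + 22 = 134.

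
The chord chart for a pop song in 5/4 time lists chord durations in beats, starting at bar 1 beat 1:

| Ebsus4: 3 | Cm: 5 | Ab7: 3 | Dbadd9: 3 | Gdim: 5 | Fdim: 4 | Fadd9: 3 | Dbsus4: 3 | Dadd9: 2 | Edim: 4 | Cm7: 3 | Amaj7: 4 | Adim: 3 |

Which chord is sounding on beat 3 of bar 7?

Beat 3 of bar 7 is beat (7−1)×5 + 3 = 33 overall.
Running totals: Ebsus4 ends at 3, Cm ends at 8, Ab7 ends at 11, Dbadd9 ends at 14, Gdim ends at 19, Fdim ends at 23, Fadd9 ends at 26, Dbsus4 ends at 29, Dadd9 ends at 31, Edim ends at 35.
Beat 33 falls within Edim.

Edim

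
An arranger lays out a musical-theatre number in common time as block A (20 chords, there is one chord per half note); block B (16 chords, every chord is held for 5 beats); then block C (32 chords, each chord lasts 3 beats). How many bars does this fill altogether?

A: 20 × 2 = 40 beats = 10 bars.
B: 16 × 5 = 80 beats = 20 bars.
C: 32 × 3 = 96 beats = 24 bars.
Total: 10 + 20 + 24 = 54 bars.

54 bars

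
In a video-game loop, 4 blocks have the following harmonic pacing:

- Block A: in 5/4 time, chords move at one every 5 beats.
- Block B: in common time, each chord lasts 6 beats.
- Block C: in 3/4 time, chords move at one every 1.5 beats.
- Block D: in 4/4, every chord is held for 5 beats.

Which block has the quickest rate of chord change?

A: 5/5 = 1 chord/bar.
B: 4/6 = 2/3 chords/bar.
C: 3/1.5 = 2 chords/bar.
D: 4/5 = 0.8 chords/bar.
Fastest is C at 2 chords/bar.

Block C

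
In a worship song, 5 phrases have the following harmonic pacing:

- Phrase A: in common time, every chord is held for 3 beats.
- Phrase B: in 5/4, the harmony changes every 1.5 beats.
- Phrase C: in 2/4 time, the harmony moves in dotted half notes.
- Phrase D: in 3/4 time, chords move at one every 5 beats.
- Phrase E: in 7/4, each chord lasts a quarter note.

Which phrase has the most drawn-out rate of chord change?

A: 4/3 = 4/3 chords/bar.
B: 5/1.5 = 10/3 chords/bar.
C: 2/3 = 2/3 chords/bar.
D: 3/5 = 0.6 chords/bar.
E: 7/1 = 7 chords/bar.
Slowest is D at 0.6 chords/bar.

Phrase D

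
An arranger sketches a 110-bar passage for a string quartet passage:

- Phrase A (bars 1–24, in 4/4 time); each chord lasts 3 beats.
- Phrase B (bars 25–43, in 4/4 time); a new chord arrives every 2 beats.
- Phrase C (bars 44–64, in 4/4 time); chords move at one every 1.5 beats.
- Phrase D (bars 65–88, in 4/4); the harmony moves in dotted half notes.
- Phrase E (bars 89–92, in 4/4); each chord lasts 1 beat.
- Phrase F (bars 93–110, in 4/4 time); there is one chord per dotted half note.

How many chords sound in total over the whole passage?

A: 24·4 = 96 beats, 96/3 = 32 chords.
B: 19·4 = 76 beats, 76/2 = 38 chords.
C: 21·4 = 84 beats, 84/1.5 = 56 chords.
D: 24·4 = 96 beats, 96/3 = 32 chords.
E: 4·4 = 16 beats, 16/1 = 16 chords.
F: 18·4 = 72 beats, 72/3 = 24 chords.
Total: 32 + 38 + 56 + 32 + 16 + 24 = 198.

198 chords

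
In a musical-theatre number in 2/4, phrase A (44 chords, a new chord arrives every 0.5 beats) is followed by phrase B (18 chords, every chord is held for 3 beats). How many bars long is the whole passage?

A: 44 × 0.5 = 22 beats = 11 bars.
B: 18 × 3 = 54 beats = 27 bars.
Total: 11 + 27 = 38 bars.

38 bars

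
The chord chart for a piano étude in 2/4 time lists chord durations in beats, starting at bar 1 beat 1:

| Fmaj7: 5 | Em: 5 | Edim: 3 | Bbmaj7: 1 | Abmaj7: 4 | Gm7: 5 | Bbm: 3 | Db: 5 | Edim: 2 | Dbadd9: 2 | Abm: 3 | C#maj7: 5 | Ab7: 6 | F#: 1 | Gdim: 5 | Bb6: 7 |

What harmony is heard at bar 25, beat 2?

F#

Beat 2 of bar 25 is beat (25−1)×2 + 2 = 50 overall.
Running totals: Fmaj7 ends at 5, Em ends at 10, Edim ends at 13, Bbmaj7 ends at 14, Abmaj7 ends at 18, Gm7 ends at 23, Bbm ends at 26, Db ends at 31, Edim ends at 33, Dbadd9 ends at 35, Abm ends at 38, C#maj7 ends at 43, Ab7 ends at 49, F# ends at 50.
Beat 50 falls within F#.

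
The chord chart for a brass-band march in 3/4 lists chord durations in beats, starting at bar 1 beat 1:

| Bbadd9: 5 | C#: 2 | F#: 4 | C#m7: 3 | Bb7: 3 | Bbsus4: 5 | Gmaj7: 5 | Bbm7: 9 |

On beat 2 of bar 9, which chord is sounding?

Beat 2 of bar 9 is beat (9−1)×3 + 2 = 26 overall.
Running totals: Bbadd9 ends at 5, C# ends at 7, F# ends at 11, C#m7 ends at 14, Bb7 ends at 17, Bbsus4 ends at 22, Gmaj7 ends at 27.
Beat 26 falls within Gmaj7.

Gmaj7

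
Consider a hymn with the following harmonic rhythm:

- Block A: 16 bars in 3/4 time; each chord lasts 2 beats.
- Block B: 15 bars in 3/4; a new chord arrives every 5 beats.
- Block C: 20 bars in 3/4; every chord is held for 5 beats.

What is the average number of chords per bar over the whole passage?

15/17 chords per bar

A: 16 × 3 = 48 beats ÷ 2 = 24 chords.
B: 15 × 3 = 45 beats ÷ 5 = 9 chords.
C: 20 × 3 = 60 beats ÷ 5 = 12 chords.
Overall: 45 chords over 51 bars → 45/51 = 15/17 chords per bar.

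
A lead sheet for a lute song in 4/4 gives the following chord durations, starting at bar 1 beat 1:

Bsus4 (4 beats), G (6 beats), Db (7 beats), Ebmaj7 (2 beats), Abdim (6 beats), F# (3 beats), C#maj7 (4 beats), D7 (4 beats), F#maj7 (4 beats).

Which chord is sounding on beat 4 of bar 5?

Beat 4 of bar 5 is beat (5−1)×4 + 4 = 20 overall.
Running totals: Bsus4 ends at 4, G ends at 10, Db ends at 17, Ebmaj7 ends at 19, Abdim ends at 25.
Beat 20 falls within Abdim.

Abdim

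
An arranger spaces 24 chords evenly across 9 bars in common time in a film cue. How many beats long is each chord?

1.5 beats

9 bars × 4 beats/bar = 36 beats total.
36 beats ÷ 24 chords = 1.5 beats per chord.
(That is a dotted quarter note.)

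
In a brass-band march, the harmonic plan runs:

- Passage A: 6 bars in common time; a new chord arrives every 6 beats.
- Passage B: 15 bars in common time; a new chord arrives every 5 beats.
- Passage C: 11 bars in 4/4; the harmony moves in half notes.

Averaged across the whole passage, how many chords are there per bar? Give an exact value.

19/16 chords per bar

A: 6 bars of 4 beats is 24 beats; at 6 beats each that's 4 chords.
B: 15 bars of 4 beats is 60 beats; at 5 beats each that's 12 chords.
C: 11 bars of 4 beats is 44 beats; at 2 beats each that's 22 chords.
Overall: 38 chords over 32 bars → 38/32 = 19/16 chords per bar.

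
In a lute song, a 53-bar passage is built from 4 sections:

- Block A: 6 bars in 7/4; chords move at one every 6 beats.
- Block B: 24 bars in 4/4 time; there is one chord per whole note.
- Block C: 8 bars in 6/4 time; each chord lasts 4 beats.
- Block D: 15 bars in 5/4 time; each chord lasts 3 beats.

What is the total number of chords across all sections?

A has 42 beats and chords last 6 each, so 7 chords.
B has 96 beats and chords last 4 each, so 24 chords.
C has 48 beats and chords last 4 each, so 12 chords.
D has 75 beats and chords last 3 each, so 25 chords.
Total: 7 + 24 + 12 + 25 = 68.

68 chords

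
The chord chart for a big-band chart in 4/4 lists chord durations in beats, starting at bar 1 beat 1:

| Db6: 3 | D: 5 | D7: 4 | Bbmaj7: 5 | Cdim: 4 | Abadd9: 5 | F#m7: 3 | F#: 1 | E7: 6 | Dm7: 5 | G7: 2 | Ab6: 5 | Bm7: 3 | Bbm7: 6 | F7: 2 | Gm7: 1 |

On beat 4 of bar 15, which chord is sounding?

Beat 4 of bar 15 is beat (15−1)×4 + 4 = 60 overall.
Running totals: Db6 ends at 3, D ends at 8, D7 ends at 12, Bbmaj7 ends at 17, Cdim ends at 21, Abadd9 ends at 26, F#m7 ends at 29, F# ends at 30, E7 ends at 36, Dm7 ends at 41, G7 ends at 43, Ab6 ends at 48, Bm7 ends at 51, Bbm7 ends at 57, F7 ends at 59, Gm7 ends at 60.
Beat 60 falls within Gm7.

Gm7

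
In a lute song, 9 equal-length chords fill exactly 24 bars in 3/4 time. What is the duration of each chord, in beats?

8 beats

24 bars × 3 beats/bar = 72 beats total.
72 beats ÷ 9 chords = 8 beats per chord.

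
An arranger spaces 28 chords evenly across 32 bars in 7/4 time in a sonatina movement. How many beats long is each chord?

8 beats

32 bars × 7 beats/bar = 224 beats total.
224 beats ÷ 28 chords = 8 beats per chord.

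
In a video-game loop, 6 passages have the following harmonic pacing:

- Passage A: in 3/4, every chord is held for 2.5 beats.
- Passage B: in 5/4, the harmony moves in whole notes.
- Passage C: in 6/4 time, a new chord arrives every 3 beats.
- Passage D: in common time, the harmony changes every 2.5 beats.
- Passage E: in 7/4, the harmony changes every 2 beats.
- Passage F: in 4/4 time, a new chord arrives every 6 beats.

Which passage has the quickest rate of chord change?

Passage E

A: each chord is 2.5 beats in 3/4, so 1.2 per bar.
B: each chord is 4 beats in 5/4, so 1.25 per bar.
C: each chord is 3 beats in 6/4, so 2 per bar.
D: each chord is 2.5 beats in 4/4, so 1.6 per bar.
E: each chord is 2 beats in 7/4, so 3.5 per bar.
F: each chord is 6 beats in 4/4, so 2/3 per bar.
Fastest is E at 3.5 chords/bar.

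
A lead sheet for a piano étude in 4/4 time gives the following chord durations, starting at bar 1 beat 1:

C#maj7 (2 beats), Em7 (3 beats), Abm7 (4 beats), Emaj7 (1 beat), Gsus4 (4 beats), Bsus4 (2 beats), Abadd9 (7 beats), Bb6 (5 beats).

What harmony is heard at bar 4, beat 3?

Bsus4

Beat 3 of bar 4 is beat (4−1)×4 + 3 = 15 overall.
Running totals: C#maj7 ends at 2, Em7 ends at 5, Abm7 ends at 9, Emaj7 ends at 10, Gsus4 ends at 14, Bsus4 ends at 16.
Beat 15 falls within Bsus4.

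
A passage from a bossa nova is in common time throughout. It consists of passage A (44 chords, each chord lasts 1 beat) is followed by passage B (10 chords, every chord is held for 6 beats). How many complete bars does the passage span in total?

26 bars

A: 44 × 1 = 44 beats = 11 bars.
B: 10 × 6 = 60 beats = 15 bars.
Total: 11 + 15 = 26 bars.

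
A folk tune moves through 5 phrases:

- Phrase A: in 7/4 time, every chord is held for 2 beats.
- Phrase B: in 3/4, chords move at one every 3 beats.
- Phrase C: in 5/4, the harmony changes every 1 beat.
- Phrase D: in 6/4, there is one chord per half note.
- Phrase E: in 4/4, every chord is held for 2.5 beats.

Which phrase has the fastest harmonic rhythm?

A: 7 beats/bar ÷ 2 beats/chord = 3.5 chords/bar.
B: 3 beats/bar ÷ 3 beats/chord = 1 chord/bar.
C: 5 beats/bar ÷ 1 beat/chord = 5 chords/bar.
D: 6 beats/bar ÷ 2 beats/chord = 3 chords/bar.
E: 4 beats/bar ÷ 2.5 beats/chord = 1.6 chords/bar.
Fastest is C at 5 chords/bar.

Phrase C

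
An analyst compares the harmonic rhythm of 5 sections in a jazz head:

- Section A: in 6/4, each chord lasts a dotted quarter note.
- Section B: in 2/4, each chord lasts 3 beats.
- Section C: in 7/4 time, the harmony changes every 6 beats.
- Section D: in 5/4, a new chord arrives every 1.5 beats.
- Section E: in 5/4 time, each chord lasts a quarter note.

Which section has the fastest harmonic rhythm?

A: each chord is 1.5 beats in 6/4, so 4 per bar.
B: each chord is 3 beats in 2/4, so 2/3 per bar.
C: each chord is 6 beats in 7/4, so 7/6 per bar.
D: each chord is 1.5 beats in 5/4, so 10/3 per bar.
E: each chord is 1 beat in 5/4, so 5 per bar.
Fastest is E at 5 chords/bar.

Section E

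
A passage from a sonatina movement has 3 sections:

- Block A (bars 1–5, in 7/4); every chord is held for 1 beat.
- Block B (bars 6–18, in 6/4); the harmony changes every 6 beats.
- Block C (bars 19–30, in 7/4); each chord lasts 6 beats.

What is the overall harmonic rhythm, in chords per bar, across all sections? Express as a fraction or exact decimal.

31/15 chords per bar

A: 5 × 7 = 35 beats ÷ 1 = 35 chords.
B: 13 × 6 = 78 beats ÷ 6 = 13 chords.
C: 12 × 7 = 84 beats ÷ 6 = 14 chords.
Overall: 62 chords over 30 bars → 62/30 = 31/15 chords per bar.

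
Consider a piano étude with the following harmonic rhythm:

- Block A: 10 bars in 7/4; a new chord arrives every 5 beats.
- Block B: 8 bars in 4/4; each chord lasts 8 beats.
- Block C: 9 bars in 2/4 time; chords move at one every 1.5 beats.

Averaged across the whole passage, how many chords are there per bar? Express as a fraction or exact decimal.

A: 10 bars of 7 beats is 70 beats; at 5 beats each that's 14 chords.
B: 8 bars of 4 beats is 32 beats; at 8 beats each that's 4 chords.
C: 9 bars of 2 beats is 18 beats; at 1.5 beats each that's 12 chords.
Overall: 30 chords over 27 bars → 30/27 = 10/9 chords per bar.

10/9 chords per bar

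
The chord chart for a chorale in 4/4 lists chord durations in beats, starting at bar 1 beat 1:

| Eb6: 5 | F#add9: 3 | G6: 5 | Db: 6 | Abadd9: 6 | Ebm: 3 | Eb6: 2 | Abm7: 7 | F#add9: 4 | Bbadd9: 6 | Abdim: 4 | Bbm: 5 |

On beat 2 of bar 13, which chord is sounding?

Abdim

Beat 2 of bar 13 is beat (13−1)×4 + 2 = 50 overall.
Running totals: Eb6 ends at 5, F#add9 ends at 8, G6 ends at 13, Db ends at 19, Abadd9 ends at 25, Ebm ends at 28, Eb6 ends at 30, Abm7 ends at 37, F#add9 ends at 41, Bbadd9 ends at 47, Abdim ends at 51.
Beat 50 falls within Abdim.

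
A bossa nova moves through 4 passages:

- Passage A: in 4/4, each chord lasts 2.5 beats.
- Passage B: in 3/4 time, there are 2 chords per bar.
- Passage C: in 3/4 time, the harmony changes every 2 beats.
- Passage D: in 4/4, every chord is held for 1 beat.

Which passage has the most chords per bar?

A: each chord is 2.5 beats in 4/4, so 1.6 per bar.
B: each chord is 1.5 beats in 3/4, so 2 per bar.
C: each chord is 2 beats in 3/4, so 1.5 per bar.
D: each chord is 1 beat in 4/4, so 4 per bar.
Fastest is D at 4 chords/bar.

Passage D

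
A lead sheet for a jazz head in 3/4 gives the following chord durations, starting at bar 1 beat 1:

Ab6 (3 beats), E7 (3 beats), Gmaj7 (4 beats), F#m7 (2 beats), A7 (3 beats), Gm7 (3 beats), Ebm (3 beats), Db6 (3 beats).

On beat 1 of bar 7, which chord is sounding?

Ebm

Beat 1 of bar 7 is beat (7−1)×3 + 1 = 19 overall.
Running totals: Ab6 ends at 3, E7 ends at 6, Gmaj7 ends at 10, F#m7 ends at 12, A7 ends at 15, Gm7 ends at 18, Ebm ends at 21.
Beat 19 falls within Ebm.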